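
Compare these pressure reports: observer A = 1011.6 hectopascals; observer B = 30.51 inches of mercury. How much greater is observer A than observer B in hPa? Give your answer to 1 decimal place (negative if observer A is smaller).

-21.6 hPa

observer B: 30.51 inHg = 1033.187 hPa.
Difference: 1011.600 − 1033.187 = -21.6 hPa.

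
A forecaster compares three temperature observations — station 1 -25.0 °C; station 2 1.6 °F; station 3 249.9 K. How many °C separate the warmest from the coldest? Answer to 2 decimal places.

station 2: 1.6 °F = -16.889 °C.
station 3: 249.9 K = -23.250 °C.
Spread: (-16.889) − (-25.000) = 8.111 °C.

8.11 °C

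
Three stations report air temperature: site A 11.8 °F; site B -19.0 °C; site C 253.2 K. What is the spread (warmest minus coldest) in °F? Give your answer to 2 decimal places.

15.71 °F

site A: 11.8 °F = -11.222 °C.
site C: 253.2 K = -19.950 °C.
Spread: (-11.222) − (-19.950) = 8.728 °C = 15.71 °F.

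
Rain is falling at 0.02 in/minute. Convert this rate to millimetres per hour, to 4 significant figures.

30.48 mm/hour

0.02 in/minute × 25.4 mm/in × 60 minute/hour = 30.48 mm/hour.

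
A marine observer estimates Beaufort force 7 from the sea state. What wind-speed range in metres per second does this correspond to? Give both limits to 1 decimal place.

13.9 to 17.1 m/s

Beaufort 7 (near gale) spans 13.9–17.1 m/s.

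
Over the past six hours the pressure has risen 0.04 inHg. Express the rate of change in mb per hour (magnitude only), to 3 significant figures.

0.226 mb per hour

0.04 inHg / 6 h × 33.8639 mb/inHg = 0.226 mb/h.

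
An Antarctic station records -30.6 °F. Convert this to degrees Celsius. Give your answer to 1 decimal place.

-34.8 °C

°C = (°F − 32) × 5/9 = (-30.6 − 32) / 1.8 = -34.8 °C.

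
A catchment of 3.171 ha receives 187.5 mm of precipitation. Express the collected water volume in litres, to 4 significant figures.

5946000 litres

Area: 3.171 ha = 31710 m².
1 mm over 1 m² is 1 L, so volume = 187.5 × 31710 = 5945625 L ≈ 5946000 L.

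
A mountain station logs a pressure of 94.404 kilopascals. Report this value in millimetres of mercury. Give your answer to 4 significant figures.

708.1 mmHg

1 kPa = 7.50062 mmHg, so 94.404 × 7.50062 = 708.1 mmHg.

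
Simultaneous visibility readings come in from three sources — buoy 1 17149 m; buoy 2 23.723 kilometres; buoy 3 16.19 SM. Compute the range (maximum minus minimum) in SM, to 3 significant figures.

buoy 1: 17149 m = 10.6559 SM.
buoy 2: 23.723 km = 14.7408 SM.
Spread: 16.1900 − 10.6559 = 5.53 SM.

5.53 SM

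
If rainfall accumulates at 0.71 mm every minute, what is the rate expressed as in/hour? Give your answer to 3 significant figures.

0.71 mm/minute × 0.0393701 in/mm × 60 minute/hour = 1.68 in/hour.

1.68 in/hour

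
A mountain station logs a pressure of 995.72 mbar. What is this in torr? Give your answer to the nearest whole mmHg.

747 mmHg

1 mb = 0.750062 mmHg, so 995.72 × 0.750062 = 747 mmHg.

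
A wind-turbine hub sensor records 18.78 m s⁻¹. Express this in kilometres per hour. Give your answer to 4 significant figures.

1 m/s = 3.6 km/h, so 18.78 × 3.6 = 67.61 km/h.

67.61 km/h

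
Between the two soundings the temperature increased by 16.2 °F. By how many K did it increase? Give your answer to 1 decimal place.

9.0 K

For a temperature change the 32° offset cancels: ΔK = 16.2 × 0.5556 = 9.0 K.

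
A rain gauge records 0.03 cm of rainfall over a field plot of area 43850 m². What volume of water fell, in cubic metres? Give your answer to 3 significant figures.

13.2 cubic metres

Depth: 0.03 cm × 10 = 0.3 mm.
1 mm over 1 m² is 1 L, so volume = 0.3 × 43850 = 13155 L = 13.2 m³.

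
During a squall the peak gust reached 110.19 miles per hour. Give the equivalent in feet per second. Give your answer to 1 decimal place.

1 mph = 1.46667 ft/s, so 110.19 × 1.46667 = 161.6 ft/s.

161.6 ft/s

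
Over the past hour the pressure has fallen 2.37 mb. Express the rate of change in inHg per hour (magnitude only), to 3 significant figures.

0.0700 inHg per hour

2.37 mb / 1 h × 0.02953 inHg/mb = 0.0700 inHg/h.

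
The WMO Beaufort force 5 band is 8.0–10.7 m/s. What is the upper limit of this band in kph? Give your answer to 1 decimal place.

8.0–10.7 m/s × 3.6 = 28.8–38.5 km/h.

38.5 km/h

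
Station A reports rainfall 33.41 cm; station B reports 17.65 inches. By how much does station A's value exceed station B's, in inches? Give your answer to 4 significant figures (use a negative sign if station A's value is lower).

-4.496 in

station A: 33.41 cm = 13.15354 in.
Difference: 13.15354 − 17.65000 = -4.496 in.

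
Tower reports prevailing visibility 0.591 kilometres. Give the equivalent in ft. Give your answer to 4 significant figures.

1 km = 3280.84 ft, so 0.591 × 3280.84 = 1939 ft.

1939 ft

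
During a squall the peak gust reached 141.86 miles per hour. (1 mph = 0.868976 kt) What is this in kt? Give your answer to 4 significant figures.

1 mph = 0.868976 kt, so 141.86 × 0.868976 = 123.3 kt.

123.3 kt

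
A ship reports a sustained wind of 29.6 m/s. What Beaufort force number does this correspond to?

Beaufort force 11

29.6 m/s lies in the Beaufort 11 band (violent storm, 28.5–32.6 m/s).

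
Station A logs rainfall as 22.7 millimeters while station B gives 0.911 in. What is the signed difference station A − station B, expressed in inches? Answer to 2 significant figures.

station A: 22.7 mm = 0.89370 in.
Difference: 0.89370 − 0.91100 = -0.017 in.

-0.017 in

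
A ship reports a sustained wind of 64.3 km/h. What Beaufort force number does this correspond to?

64.3 km/h = 17.9 m/s, which is Beaufort 8 (gale, 17.2–20.7 m/s).

Beaufort force 8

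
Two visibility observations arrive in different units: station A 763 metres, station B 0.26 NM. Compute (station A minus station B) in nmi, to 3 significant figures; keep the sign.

0.152 nmi

station A: 763 m = 0.41199 nmi.
Difference: 0.41199 − 0.26000 = 0.152 nmi.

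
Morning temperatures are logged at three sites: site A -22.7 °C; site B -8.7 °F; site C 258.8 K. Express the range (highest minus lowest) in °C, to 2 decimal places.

8.35 °C

site B: -8.7 °F = -22.611 °C.
site C: 258.8 K = -14.350 °C.
Spread: (-14.350) − (-22.700) = 8.350 °C.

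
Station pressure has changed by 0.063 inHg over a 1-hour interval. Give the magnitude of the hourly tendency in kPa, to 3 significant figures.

0.063 inHg / 1 h × 3.38639 kPa/inHg = 0.213 kPa/h.

0.213 kPa per hour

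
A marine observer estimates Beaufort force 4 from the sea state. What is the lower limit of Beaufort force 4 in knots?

11 kt

Beaufort 4 (moderate breeze) spans 11–16 knots.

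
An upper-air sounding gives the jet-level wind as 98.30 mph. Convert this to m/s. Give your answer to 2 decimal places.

1 mph = 0.44704 m/s, so 98.30 × 0.44704 = 43.94 m/s.

43.94 m/s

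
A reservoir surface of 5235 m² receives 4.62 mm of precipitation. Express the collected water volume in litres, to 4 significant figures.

1 mm over 1 m² is 1 L, so volume = 4.62 × 5235 = 24185.7 L ≈ 24190 L.

24190 litres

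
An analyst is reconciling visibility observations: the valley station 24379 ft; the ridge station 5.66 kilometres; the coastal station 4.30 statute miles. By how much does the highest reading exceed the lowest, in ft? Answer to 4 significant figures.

the ridge station: 5.66 km = 18569.55 ft.
the coastal station: 4.30 SM = 22704.00 ft.
Spread: 24379.00 − 18569.55 = 5809 ft.

5809 ft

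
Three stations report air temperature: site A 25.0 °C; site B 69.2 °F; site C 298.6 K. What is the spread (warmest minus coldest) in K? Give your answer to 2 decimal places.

site B: 69.2 °F = 20.667 °C.
site C: 298.6 K = 25.450 °C.
Spread: 25.450 − 20.667 = 4.783 °C.

4.78 K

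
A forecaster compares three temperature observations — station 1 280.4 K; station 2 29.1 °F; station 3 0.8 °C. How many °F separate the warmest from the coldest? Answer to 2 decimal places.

station 1: 280.4 K = 7.250 °C.
station 2: 29.1 °F = -1.611 °C.
Spread: 7.250 − (-1.611) = 8.861 °C = 15.95 °F.

15.95 °F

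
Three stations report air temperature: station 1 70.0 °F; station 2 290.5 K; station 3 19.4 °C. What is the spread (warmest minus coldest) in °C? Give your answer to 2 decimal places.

3.76 °C

station 1: 70.0 °F = 21.111 °C.
station 2: 290.5 K = 17.350 °C.
Spread: 21.111 − 17.350 = 3.761 °C.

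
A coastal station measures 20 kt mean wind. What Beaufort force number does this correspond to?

Beaufort force 5

20 kt lies in the Beaufort 5 band (fresh breeze, 17–21 kt).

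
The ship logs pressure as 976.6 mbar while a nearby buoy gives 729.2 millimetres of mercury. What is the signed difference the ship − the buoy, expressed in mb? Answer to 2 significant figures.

4.4 mb

the buoy: 729.2 mmHg = 972.187 mb.
Difference: 976.600 − 972.187 = 4.4 mb.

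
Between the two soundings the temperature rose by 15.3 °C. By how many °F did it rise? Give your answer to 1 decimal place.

For a temperature change the 32° offset cancels: Δ°F = 15.3 × 1.8 = 27.5 °F.

27.5 °F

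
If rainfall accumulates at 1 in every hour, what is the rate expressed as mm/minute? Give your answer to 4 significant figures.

0.4233 mm/minute

1 in/hour × 25.4 mm/in × 0.0166667 hour/minute = 0.4233 mm/minute.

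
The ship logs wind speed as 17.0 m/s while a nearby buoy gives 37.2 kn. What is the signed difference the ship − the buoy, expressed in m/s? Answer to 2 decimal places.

the buoy: 37.2 kt = 19.1373 m/s.
Difference: 17.0000 − 19.1373 = -2.14 m/s.

-2.14 m/s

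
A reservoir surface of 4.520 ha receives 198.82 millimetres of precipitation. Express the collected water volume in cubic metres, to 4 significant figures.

8987 cubic metres

Area: 4.520 ha = 45200 m².
1 mm over 1 m² is 1 L, so volume = 198.82 × 45200 = 8986664 L = 8987 m³.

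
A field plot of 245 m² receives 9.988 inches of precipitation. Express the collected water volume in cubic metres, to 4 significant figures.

62.16 cubic metres

Depth: 9.988 in × 25.4 = 253.6952 mm.
1 mm over 1 m² is 1 L, so volume = 253.6952 × 245 = 62155.324 L = 62.16 m³.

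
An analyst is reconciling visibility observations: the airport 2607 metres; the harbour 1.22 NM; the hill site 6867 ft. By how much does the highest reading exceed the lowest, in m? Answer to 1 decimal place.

513.9 m

the harbour: 1.22 nmi = 2259.440 m.
the hill site: 6867 ft = 2093.062 m.
Spread: 2607.000 − 2093.062 = 513.9 m.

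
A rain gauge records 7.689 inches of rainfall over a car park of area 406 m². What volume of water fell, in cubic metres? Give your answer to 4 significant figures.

79.29 cubic metres

Depth: 7.689 in × 25.4 = 195.3006 mm.
1 mm over 1 m² is 1 L, so volume = 195.3006 × 406 = 79292.044 L = 79.29 m³.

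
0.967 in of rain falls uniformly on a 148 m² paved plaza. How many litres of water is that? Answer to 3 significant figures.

Depth: 0.967 in × 25.4 = 24.5618 mm.
1 mm over 1 m² is 1 L, so volume = 24.5618 × 148 = 3635.1464 L ≈ 3640 L.

3640 litres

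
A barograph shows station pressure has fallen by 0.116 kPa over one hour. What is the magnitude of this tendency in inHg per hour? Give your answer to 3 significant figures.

0.116 kPa / 1 h × 0.2953 inHg/kPa = 0.0343 inHg/h.

0.0343 inHg per hour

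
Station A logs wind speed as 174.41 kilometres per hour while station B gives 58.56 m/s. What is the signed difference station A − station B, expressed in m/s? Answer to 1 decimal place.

-10.1 m/s

station A: 174.41 km/h = 48.447 m/s.
Difference: 48.447 − 58.560 = -10.1 m/s.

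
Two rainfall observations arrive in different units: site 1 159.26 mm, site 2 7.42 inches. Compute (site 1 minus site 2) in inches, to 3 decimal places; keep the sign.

-1.150 in

site 1: 159.26 mm = 6.27008 in.
Difference: 6.27008 − 7.42000 = -1.150 in.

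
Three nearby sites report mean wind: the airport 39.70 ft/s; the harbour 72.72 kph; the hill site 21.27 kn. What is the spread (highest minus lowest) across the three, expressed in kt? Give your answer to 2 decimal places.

the airport: 39.70 ft/s = 23.5216 kt.
the harbour: 72.72 km/h = 39.2657 kt.
Spread: 39.2657 − 21.2700 = 18.00 kt.

18.00 kt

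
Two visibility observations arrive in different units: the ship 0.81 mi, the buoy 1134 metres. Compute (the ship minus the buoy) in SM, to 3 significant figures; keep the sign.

the buoy: 1134 m = 0.70463 SM.
Difference: 0.81000 − 0.70463 = 0.105 SM.

0.105 SM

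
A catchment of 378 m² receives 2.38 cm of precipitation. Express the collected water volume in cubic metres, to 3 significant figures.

Depth: 2.38 cm × 10 = 23.8 mm.
1 mm over 1 m² is 1 L, so volume = 23.8 × 378 = 8996.4 L = 9.00 m³.

9.00 cubic metres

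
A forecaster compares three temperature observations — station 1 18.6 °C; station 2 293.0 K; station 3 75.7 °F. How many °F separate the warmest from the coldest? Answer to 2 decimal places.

station 2: 293.0 K = 19.850 °C.
station 3: 75.7 °F = 24.278 °C.
Spread: 24.278 − 18.600 = 5.678 °C = 10.22 °F.

10.22 °F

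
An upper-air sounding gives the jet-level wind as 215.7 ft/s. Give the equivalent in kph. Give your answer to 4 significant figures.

236.7 km/h

1 ft/s = 1.09728 km/h, so 215.7 × 1.09728 = 236.7 km/h.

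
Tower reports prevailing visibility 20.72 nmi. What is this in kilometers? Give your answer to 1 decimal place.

38.4 km

1 nmi = 1.852 km, so 20.72 × 1.852 = 38.4 km.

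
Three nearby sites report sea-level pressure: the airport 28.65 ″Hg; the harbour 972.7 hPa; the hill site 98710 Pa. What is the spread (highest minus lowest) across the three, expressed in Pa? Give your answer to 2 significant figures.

the airport: 28.65 inHg = 97020.04 Pa.
the harbour: 972.7 hPa = 97270.00 Pa.
Spread: 98710.00 − 97020.04 = 1700 Pa.

1700 Pa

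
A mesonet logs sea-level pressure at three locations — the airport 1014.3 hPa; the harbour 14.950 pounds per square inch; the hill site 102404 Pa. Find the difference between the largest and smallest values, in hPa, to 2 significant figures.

16 hPa

the harbour: 14.950 psi = 1030.77 hPa.
the hill site: 102404 Pa = 1024.04 hPa.
Spread: 1030.77 − 1014.30 = 16 hPa.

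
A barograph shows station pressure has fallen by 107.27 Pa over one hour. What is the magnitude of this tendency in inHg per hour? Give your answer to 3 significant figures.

107.27 Pa / 1 h × 0.0002953 inHg/Pa = 0.0317 inHg/h.

0.0317 inHg per hour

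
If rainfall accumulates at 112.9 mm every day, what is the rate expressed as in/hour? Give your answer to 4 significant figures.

112.9 mm/day × 0.0393701 in/mm × 0.0416667 day/hour = 0.1852 in/hour.

0.1852 in/hour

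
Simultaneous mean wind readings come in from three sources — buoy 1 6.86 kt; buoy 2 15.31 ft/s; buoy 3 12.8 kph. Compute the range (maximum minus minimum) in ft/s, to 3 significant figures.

3.73 ft/s

buoy 1: 6.86 kt = 11.5784 ft/s.
buoy 3: 12.8 km/h = 11.6652 ft/s.
Spread: 15.3100 − 11.5784 = 3.73 ft/s.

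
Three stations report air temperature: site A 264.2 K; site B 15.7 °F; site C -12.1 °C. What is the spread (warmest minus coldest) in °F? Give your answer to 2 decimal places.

site A: 264.2 K = -8.950 °C.
site B: 15.7 °F = -9.056 °C.
Spread: (-8.950) − (-12.100) = 3.150 °C = 5.67 °F.

5.67 °F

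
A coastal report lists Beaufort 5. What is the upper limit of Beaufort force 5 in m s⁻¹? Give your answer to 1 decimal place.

Beaufort 5 (fresh breeze) spans 8.0–10.7 m/s.

10.7 m/s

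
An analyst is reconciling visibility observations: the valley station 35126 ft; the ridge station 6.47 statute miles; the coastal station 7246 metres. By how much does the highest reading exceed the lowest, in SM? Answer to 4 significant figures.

2.150 SM

the valley station: 35126 ft = 6.65265 SM.
the coastal station: 7246 m = 4.50246 SM.
Spread: 6.65265 − 4.50246 = 2.150 SM.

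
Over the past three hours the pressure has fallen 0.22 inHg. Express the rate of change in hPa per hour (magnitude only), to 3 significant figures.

0.22 inHg / 3 h × 33.8639 hPa/inHg = 2.48 hPa/h.

2.48 hPa per hour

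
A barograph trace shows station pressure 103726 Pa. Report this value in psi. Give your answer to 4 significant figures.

1 Pa = 0.000145038 psi, so 103726 × 0.000145038 = 15.04 psi.

15.04 psi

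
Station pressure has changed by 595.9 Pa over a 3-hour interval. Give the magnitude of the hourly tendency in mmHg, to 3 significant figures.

1.49 mmHg per hour

595.9 Pa / 3 h × 0.00750062 mmHg/Pa = 1.49 mmHg/h.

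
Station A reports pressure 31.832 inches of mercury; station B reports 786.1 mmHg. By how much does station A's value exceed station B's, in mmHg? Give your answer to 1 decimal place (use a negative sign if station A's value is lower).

22.4 mmHg

station A: 31.832 inHg = 808.533 mmHg.
Difference: 808.533 − 786.100 = 22.4 mmHg.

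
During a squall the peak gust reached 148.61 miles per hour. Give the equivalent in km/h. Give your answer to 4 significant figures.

1 mph = 1.60934 km/h, so 148.61 × 1.60934 = 239.2 km/h.

239.2 km/h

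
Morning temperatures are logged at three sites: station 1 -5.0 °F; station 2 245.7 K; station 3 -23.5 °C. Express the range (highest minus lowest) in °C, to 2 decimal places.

station 1: -5.0 °F = -20.556 °C.
station 2: 245.7 K = -27.450 °C.
Spread: (-20.556) − (-27.450) = 6.894 °C.

6.89 °C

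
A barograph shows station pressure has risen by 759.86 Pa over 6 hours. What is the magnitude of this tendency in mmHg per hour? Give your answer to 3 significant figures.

759.86 Pa / 6 h × 0.00750062 mmHg/Pa = 0.950 mmHg/h.

0.950 mmHg per hour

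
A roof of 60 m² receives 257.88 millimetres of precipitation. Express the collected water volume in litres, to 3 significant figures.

1 mm over 1 m² is 1 L, so volume = 257.88 × 60 = 15472.8 L ≈ 15500 L.

15500 litres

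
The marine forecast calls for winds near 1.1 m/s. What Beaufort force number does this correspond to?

Beaufort force 1

1.1 m/s lies in the Beaufort 1 band (light air, 0.3–1.5 m/s).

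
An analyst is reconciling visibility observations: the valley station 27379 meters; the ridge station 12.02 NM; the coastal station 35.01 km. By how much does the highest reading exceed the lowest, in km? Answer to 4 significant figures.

the valley station: 27379 m = 27.3790 km.
the ridge station: 12.02 nmi = 22.2610 km.
Spread: 35.0100 − 22.2610 = 12.75 km.

12.75 km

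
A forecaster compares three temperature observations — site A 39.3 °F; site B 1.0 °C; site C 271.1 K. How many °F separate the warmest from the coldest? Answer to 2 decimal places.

10.99 °F

site A: 39.3 °F = 4.056 °C.
site C: 271.1 K = -2.050 °C.
Spread: 4.056 − (-2.050) = 6.106 °C = 10.99 °F.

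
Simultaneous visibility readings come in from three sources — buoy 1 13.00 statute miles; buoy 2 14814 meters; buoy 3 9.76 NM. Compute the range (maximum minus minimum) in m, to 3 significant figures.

6110 m

buoy 1: 13.00 SM = 20921.47 m.
buoy 3: 9.76 nmi = 18075.52 m.
Spread: 20921.47 − 14814.00 = 6110 m.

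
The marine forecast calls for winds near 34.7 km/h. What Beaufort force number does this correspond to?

34.7 km/h = 9.6 m/s, which is Beaufort 5 (fresh breeze, 8.0–10.7 m/s).

Beaufort force 5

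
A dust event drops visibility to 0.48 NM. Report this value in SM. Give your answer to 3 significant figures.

1 nmi = 1.15078 SM, so 0.48 × 1.15078 = 0.552 SM.

0.552 SM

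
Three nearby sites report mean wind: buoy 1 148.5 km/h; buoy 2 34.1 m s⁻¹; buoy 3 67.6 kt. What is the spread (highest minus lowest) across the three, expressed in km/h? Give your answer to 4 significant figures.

buoy 2: 34.1 m/s = 122.7600 km/h.
buoy 3: 67.6 kt = 125.1952 km/h.
Spread: 148.5000 − 122.7600 = 25.74 km/h.

25.74 km/h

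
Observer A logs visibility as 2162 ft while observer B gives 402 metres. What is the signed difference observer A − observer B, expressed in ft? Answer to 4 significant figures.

observer B: 402 m = 1318.898 ft.
Difference: 2162.000 − 1318.898 = 843.1 ft.

843.1 ft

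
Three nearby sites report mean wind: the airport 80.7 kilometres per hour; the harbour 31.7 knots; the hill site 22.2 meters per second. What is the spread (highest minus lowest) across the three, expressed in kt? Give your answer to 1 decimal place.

11.9 kt

the airport: 80.7 km/h = 43.575 kt.
the hill site: 22.2 m/s = 43.153 kt.
Spread: 43.575 − 31.700 = 11.9 kt.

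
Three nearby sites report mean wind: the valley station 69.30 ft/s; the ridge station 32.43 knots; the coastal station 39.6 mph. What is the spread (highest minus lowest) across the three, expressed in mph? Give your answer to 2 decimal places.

9.93 mph

the valley station: 69.30 ft/s = 47.2500 mph.
the ridge station: 32.43 kt = 37.3198 mph.
Spread: 47.2500 − 37.3198 = 9.93 mph.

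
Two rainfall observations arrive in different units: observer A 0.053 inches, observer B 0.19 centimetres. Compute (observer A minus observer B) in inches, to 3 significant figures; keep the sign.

-0.0218 in

observer B: 0.19 cm = 0.074803 in.
Difference: 0.053000 − 0.074803 = -0.0218 in.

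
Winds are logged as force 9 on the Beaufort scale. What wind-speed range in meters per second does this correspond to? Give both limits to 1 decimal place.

Beaufort 9 (strong gale) spans 20.8–24.4 m/s.

20.8 to 24.4 m/s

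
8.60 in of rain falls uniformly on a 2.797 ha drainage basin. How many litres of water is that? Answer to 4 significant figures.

Depth: 8.60 in × 25.4 = 218.44 mm.
Area: 2.797 ha = 27970 m².
1 mm over 1 m² is 1 L, so volume = 218.44 × 27970 = 6109766.8 L ≈ 6110000 L.

6110000 litres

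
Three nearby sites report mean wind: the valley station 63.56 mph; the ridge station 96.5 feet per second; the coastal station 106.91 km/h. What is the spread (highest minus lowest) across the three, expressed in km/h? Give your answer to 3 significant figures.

the valley station: 63.56 mph = 102.2899 km/h.
the ridge station: 96.5 ft/s = 105.8875 km/h.
Spread: 106.9100 − 102.2899 = 4.62 km/h.

4.62 km/h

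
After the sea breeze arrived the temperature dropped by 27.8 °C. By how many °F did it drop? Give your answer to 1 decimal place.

50.0 °F

For a temperature change the 32° offset cancels: Δ°F = 27.8 × 1.8 = 50.0 °F.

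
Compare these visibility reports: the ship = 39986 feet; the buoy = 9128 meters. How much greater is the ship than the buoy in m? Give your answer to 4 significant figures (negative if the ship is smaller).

3060 m

the ship: 39986 ft = 12187.73 m.
Difference: 12187.73 − 9128.00 = 3060 m.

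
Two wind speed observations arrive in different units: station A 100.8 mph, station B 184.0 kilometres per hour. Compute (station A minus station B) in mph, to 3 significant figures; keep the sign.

station B: 184.0 km/h = 114.332 mph.
Difference: 100.800 − 114.332 = -13.5 mph.

-13.5 mph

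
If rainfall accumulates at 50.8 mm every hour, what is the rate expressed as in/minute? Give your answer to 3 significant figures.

50.8 mm/hour × 0.0393701 in/mm × 0.0166667 hour/minute = 0.0333 in/minute.

0.0333 in/minute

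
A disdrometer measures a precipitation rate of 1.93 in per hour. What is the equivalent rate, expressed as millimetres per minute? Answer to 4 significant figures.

0.8170 mm/minute

1.93 in/hour × 25.4 mm/in × 0.0166667 hour/minute = 0.8170 mm/minute.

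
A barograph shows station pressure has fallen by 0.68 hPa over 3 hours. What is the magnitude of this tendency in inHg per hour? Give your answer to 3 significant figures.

0.00669 inHg per hour

0.68 hPa / 3 h × 0.02953 inHg/hPa = 0.00669 inHg/h.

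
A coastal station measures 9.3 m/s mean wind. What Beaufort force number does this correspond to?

Beaufort force 5

9.3 m/s lies in the Beaufort 5 band (fresh breeze, 8.0–10.7 m/s).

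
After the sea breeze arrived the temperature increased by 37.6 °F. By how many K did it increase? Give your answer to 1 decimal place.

20.9 K

Converting a difference, only the 9/5 scale factor applies: ΔK = 37.6 × 0.5556 = 20.9 K.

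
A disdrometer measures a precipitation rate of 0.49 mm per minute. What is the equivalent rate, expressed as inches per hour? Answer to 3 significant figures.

1.16 in/hour

0.49 mm/minute × 0.0393701 in/mm × 60 minute/hour = 1.16 in/hour.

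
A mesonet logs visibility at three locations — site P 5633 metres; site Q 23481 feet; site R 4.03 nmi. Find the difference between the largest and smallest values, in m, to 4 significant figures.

site Q: 23481 ft = 7157.01 m.
site R: 4.03 nmi = 7463.56 m.
Spread: 7463.56 − 5633.00 = 1831 m.

1831 m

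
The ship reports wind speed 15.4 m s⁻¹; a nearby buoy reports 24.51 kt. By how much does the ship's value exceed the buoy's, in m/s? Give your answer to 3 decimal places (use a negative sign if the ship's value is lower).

the buoy: 24.51 kt = 12.60903 m/s.
Difference: 15.40000 − 12.60903 = 2.791 m/s.

2.791 m/s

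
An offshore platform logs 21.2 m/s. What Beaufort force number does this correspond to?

21.2 m/s lies in the Beaufort 9 band (strong gale, 20.8–24.4 m/s).

Beaufort force 9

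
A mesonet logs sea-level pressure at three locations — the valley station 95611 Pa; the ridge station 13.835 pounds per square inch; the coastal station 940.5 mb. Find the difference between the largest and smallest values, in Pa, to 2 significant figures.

the ridge station: 13.835 psi = 95388.97 Pa.
the coastal station: 940.5 mb = 94050.00 Pa.
Spread: 95611.00 − 94050.00 = 1600 Pa.

1600 Pa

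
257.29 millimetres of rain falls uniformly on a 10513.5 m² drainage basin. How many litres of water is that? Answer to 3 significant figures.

1 mm over 1 m² is 1 L, so volume = 257.29 × 10513.5 = 2705018.4 L ≈ 2710000 L.

2710000 litres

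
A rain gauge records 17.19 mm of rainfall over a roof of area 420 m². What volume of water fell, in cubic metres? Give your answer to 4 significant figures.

1 mm over 1 m² is 1 L, so volume = 17.19 × 420 = 7219.8 L = 7.220 m³.

7.220 cubic metres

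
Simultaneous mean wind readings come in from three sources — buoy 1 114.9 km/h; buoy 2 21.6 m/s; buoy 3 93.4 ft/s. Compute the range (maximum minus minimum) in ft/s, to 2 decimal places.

33.85 ft/s

buoy 1: 114.9 km/h = 104.7135 ft/s.
buoy 2: 21.6 m/s = 70.8661 ft/s.
Spread: 104.7135 − 70.8661 = 33.85 ft/s.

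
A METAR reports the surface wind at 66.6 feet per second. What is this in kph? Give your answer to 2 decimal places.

1 ft/s = 1.09728 km/h, so 66.6 × 1.09728 = 73.08 km/h.

73.08 km/h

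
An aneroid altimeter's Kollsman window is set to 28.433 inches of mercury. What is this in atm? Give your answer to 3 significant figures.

0.950 atm

1 inHg = 0.0334211 atm, so 28.433 × 0.0334211 = 0.950 atm.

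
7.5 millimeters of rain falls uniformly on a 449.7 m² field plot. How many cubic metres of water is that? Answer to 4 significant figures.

1 mm over 1 m² is 1 L, so volume = 7.5 × 449.7 = 3372.75 L = 3.373 m³.

3.373 cubic metres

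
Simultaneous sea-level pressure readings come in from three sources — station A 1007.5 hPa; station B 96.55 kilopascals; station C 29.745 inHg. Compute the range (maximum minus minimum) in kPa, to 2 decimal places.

station A: 1007.5 hPa = 100.7500 kPa.
station C: 29.745 inHg = 100.7281 kPa.
Spread: 100.7500 − 96.5500 = 4.20 kPa.

4.20 kPa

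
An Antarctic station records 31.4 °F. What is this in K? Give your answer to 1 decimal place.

272.8 K

First to °C: -0.33 °C.
Then to K: 272.8 K.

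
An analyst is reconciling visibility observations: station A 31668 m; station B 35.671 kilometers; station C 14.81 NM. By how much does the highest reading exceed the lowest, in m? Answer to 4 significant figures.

8243 m

station B: 35.671 km = 35671.00 m.
station C: 14.81 nmi = 27428.12 m.
Spread: 35671.00 − 27428.12 = 8243 m.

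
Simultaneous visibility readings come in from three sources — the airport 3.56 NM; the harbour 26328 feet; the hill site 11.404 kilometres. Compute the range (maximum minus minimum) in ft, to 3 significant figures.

15800 ft

the airport: 3.56 nmi = 21630.97 ft.
the hill site: 11.404 km = 37414.70 ft.
Spread: 37414.70 − 21630.97 = 15800 ft.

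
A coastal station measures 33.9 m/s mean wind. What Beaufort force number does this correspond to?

33.9 m/s lies in the Beaufort 12 band (hurricane force, ≥32.7 m/s).

Beaufort force 12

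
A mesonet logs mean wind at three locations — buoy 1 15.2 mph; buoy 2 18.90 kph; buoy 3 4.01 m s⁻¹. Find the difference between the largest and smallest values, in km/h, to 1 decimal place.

buoy 1: 15.2 mph = 24.462 km/h.
buoy 3: 4.01 m/s = 14.436 km/h.
Spread: 24.462 − 14.436 = 10.0 km/h.

10.0 km/h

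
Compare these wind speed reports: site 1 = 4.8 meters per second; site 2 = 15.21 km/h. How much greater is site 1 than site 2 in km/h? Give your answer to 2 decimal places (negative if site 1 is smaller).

site 1: 4.8 m/s = 17.2800 km/h.
Difference: 17.2800 − 15.2100 = 2.07 km/h.

2.07 km/h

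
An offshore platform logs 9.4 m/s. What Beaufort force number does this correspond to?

Beaufort force 5

9.4 m/s lies in the Beaufort 5 band (fresh breeze, 8.0–10.7 m/s).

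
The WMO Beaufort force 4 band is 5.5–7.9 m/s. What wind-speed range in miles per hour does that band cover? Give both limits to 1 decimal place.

12.3 to 17.7 mph

5.5–7.9 m/s × 2.237 = 12.3–17.7 mph.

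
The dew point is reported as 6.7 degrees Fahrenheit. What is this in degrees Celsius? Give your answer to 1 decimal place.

°C = (°F − 32) × 5/9 = (6.7 − 32) / 1.8 = -14.1 °C.

-14.1 °C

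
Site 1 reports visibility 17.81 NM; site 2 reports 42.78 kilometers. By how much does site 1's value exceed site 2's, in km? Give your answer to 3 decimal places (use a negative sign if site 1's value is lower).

site 1: 17.81 nmi = 32.98412 km.
Difference: 32.98412 − 42.78000 = -9.796 km.

-9.796 km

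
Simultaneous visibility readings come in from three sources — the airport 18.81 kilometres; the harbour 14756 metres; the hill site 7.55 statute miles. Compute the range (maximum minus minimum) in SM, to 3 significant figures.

the airport: 18.81 km = 11.6880 SM.
the harbour: 14756 m = 9.1690 SM.
Spread: 11.6880 − 7.5500 = 4.14 SM.

4.14 SM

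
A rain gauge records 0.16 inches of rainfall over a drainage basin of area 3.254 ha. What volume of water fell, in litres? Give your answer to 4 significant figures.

Depth: 0.16 in × 25.4 = 4.064 mm.
Area: 3.254 ha = 32540 m².
1 mm over 1 m² is 1 L, so volume = 4.064 × 32540 = 132242.56 L ≈ 132200 L.

132200 litres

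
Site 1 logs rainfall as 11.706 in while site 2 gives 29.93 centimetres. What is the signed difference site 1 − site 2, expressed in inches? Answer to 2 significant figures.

-0.077 in

site 2: 29.93 cm = 11.78346 in.
Difference: 11.70600 − 11.78346 = -0.077 in.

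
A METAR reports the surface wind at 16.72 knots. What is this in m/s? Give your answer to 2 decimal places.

1 kt = 0.514444 m/s, so 16.72 × 0.514444 = 8.60 m/s.

8.60 m/s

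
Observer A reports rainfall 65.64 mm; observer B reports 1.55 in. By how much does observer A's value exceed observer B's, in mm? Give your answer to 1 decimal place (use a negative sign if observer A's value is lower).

26.3 mm

observer B: 1.55 in = 39.370 mm.
Difference: 65.640 − 39.370 = 26.3 mm.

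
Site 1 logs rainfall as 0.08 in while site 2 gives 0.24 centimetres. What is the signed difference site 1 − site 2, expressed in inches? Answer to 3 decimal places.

site 2: 0.24 cm = 0.09449 in.
Difference: 0.08000 − 0.09449 = -0.014 in.

-0.014 in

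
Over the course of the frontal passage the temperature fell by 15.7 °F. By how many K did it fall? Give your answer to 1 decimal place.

Converting a difference, only the 9/5 scale factor applies: ΔK = 15.7 × 0.5556 = 8.7 K.

8.7 K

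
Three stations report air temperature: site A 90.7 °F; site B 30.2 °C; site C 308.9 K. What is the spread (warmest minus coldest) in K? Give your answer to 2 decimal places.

site A: 90.7 °F = 32.611 °C.
site C: 308.9 K = 35.750 °C.
Spread: 35.750 − 30.200 = 5.550 °C.

5.55 K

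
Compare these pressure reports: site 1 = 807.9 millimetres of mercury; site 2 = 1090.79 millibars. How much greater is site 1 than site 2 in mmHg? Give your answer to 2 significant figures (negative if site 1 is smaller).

site 2: 1090.79 mb = 818.16 mmHg.
Difference: 807.90 − 818.16 = -10 mmHg.

-10 mmHg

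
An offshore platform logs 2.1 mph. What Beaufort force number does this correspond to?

Beaufort force 1

2.1 mph = 0.9 m/s, which is Beaufort 1 (light air, 0.3–1.5 m/s).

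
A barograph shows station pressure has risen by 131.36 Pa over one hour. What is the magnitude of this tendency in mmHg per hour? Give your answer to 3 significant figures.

0.985 mmHg per hour

131.36 Pa / 1 h × 0.00750062 mmHg/Pa = 0.985 mmHg/h.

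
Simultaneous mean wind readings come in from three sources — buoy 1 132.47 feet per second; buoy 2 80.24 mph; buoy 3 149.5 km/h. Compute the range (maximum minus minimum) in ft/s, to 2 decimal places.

18.56 ft/s

buoy 2: 80.24 mph = 117.6853 ft/s.
buoy 3: 149.5 km/h = 136.2460 ft/s.
Spread: 136.2460 − 117.6853 = 18.56 ft/s.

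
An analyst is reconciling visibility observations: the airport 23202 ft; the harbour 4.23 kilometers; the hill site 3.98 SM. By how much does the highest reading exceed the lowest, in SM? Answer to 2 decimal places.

1.77 SM

the airport: 23202 ft = 4.3943 SM.
the harbour: 4.23 km = 2.6284 SM.
Spread: 4.3943 − 2.6284 = 1.77 SM.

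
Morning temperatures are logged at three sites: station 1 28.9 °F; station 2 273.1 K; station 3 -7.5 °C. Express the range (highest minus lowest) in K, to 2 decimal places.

station 1: 28.9 °F = -1.722 °C.
station 2: 273.1 K = -0.050 °C.
Spread: (-0.050) − (-7.500) = 7.450 °C.

7.45 K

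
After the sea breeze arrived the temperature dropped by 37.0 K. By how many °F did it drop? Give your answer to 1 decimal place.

Converting a difference, only the 9/5 scale factor applies: Δ°F = 37.0 × 1.8 = 66.6 °F.

66.6 °F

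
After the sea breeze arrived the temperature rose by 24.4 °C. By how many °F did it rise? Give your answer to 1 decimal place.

43.9 °F

Converting a difference, only the 9/5 scale factor applies: Δ°F = 24.4 × 1.8 = 43.9 °F.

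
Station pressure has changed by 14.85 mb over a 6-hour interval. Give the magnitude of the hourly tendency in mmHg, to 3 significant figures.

14.85 mb / 6 h × 0.750062 mmHg/mb = 1.86 mmHg/h.

1.86 mmHg per hour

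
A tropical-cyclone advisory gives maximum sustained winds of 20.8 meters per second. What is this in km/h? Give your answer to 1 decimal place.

1 m/s = 3.6 km/h, so 20.8 × 3.6 = 74.9 km/h.

74.9 km/h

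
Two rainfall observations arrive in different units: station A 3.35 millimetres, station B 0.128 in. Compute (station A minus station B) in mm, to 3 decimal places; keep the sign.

0.099 mm

station B: 0.128 in = 3.25120 mm.
Difference: 3.35000 − 3.25120 = 0.099 mm.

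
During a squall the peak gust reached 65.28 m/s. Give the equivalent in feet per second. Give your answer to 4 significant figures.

1 m/s = 3.28084 ft/s, so 65.28 × 3.28084 = 214.2 ft/s.

214.2 ft/s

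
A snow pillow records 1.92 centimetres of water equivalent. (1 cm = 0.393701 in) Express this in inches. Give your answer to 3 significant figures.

0.756 in

1 cm = 0.393701 in, so 1.92 × 0.393701 = 0.756 in.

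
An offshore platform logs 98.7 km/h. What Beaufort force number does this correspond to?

Beaufort force 10

98.7 km/h = 27.4 m/s, which is Beaufort 10 (storm, 24.5–28.4 m/s).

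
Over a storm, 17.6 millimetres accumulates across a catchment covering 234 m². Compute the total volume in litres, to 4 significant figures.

4118 litres

1 mm over 1 m² is 1 L, so volume = 17.6 × 234 = 4118.4 L ≈ 4118 L.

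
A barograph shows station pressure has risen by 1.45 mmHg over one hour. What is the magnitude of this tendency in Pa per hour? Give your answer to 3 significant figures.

193 Pa per hour

1.45 mmHg / 1 h × 133.322 Pa/mmHg = 193 Pa/h.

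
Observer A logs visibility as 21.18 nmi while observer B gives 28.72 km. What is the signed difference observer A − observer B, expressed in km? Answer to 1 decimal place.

observer A: 21.18 nmi = 39.225 km.
Difference: 39.225 − 28.720 = 10.5 km.

10.5 km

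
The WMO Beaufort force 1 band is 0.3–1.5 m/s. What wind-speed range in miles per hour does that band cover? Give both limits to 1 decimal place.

0.7 to 3.4 mph

0.3–1.5 m/s × 2.237 = 0.7–3.4 mph.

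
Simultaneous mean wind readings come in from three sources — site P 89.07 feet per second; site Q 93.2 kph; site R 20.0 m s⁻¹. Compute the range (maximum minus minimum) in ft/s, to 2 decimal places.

site Q: 93.2 km/h = 84.9373 ft/s.
site R: 20.0 m/s = 65.6168 ft/s.
Spread: 89.0700 − 65.6168 = 23.45 ft/s.

23.45 ft/s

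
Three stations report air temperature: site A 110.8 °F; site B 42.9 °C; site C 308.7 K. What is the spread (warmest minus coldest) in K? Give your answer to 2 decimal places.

site A: 110.8 °F = 43.778 °C.
site C: 308.7 K = 35.550 °C.
Spread: 43.778 − 35.550 = 8.228 °C.

8.23 K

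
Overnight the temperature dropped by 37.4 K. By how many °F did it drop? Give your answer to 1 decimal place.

For a temperature change the 32° offset cancels: Δ°F = 37.4 × 1.8 = 67.3 °F.

67.3 °F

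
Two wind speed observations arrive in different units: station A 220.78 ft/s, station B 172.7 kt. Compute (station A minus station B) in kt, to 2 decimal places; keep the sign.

-41.89 kt

station A: 220.78 ft/s = 130.8086 kt.
Difference: 130.8086 − 172.7000 = -41.89 kt.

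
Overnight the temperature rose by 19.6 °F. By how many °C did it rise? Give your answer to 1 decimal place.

Converting a difference, only the 9/5 scale factor applies: Δ°C = 19.6 × 0.5556 = 10.9 °C.

10.9 °C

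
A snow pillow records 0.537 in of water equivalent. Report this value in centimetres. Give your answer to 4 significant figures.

1 in = 2.54 cm, so 0.537 × 2.54 = 1.364 cm.

1.364 cm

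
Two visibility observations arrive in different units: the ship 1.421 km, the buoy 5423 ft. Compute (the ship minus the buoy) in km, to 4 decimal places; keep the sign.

the buoy: 5423 ft = 1.652930 km.
Difference: 1.421000 − 1.652930 = -0.2319 km.

-0.2319 km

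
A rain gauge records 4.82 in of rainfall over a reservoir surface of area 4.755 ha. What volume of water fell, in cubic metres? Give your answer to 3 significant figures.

Depth: 4.82 in × 25.4 = 122.428 mm.
Area: 4.755 ha = 47550 m².
1 mm over 1 m² is 1 L, so volume = 122.428 × 47550 = 5821451.4 L = 5820 m³.

5820 cubic metres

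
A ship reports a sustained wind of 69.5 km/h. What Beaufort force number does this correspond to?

69.5 km/h = 19.3 m/s, which is Beaufort 8 (gale, 17.2–20.7 m/s).

Beaufort force 8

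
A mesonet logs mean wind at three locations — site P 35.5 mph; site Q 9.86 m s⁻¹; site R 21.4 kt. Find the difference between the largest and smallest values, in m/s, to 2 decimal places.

6.01 m/s

site P: 35.5 mph = 15.8699 m/s.
site R: 21.4 kt = 11.0091 m/s.
Spread: 15.8699 − 9.8600 = 6.01 m/s.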